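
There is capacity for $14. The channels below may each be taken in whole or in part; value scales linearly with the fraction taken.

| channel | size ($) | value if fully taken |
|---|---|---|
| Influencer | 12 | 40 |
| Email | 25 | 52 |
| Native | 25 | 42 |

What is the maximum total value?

Rank by value-to-size ratio: Influencer 40/12≈3.33, Email 52/25≈2.08, Native 42/25≈1.68.
All 12 $ of Influencer fit (value 40) — 2 remain.
Only 2 $ remain; take 2/25 of Email for value 52×2/25 = 4.16.
Total value = 44.16.

44.16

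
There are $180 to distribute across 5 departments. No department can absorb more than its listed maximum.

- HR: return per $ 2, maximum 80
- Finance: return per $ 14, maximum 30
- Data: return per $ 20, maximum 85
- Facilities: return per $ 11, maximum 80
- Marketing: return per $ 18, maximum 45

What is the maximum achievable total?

Order the departments by return per $: Data 20 > Marketing 18 > Finance 14 > Facilities 11 > HR 2.
Data: +85 to 85 (cap) ; 95 left.
Marketing: +45 to 45 (cap) ; 50 left.
Finance: +30 to 30 (cap) ; 20 left.
Facilities has room for 80 but only 20 remain, so it gets 20.
Total = 14×30 + 20×85 + 11×20 + 18×45 = 3150.

3150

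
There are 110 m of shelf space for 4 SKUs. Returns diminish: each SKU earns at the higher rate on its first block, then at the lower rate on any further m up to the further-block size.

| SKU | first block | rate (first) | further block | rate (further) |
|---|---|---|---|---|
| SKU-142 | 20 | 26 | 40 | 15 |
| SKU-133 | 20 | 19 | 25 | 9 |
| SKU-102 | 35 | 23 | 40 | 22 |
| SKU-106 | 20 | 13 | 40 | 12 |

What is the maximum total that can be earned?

2490

Order all 8 blocks by rate: SKU-142/tier1 26 > SKU-102/tier1 23 > SKU-102/tier2 22 > SKU-133/tier1 19 > SKU-142/tier2 15 > SKU-106/tier1 13 > SKU-106/tier2 12 > SKU-133/tier2 9.
Fill SKU-142 tier1 block (20 at 26) → 90 left.
SKU-102/tier1 (23): +35 → 55 left.
Fill SKU-102 tier2 block (40 at 22) → 15 left.
SKU-133 tier1 at 19: only 15 left, fill 15.
Total = 26×20 + 23×35 + 22×40 + 19×15 = 2490.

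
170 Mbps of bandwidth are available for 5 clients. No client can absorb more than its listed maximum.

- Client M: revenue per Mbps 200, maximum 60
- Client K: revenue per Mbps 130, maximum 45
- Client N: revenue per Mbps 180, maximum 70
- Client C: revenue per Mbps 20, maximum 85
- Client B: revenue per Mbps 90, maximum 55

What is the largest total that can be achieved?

29800

Order the clients by revenue per Mbps: Client M 200 > Client N 180 > Client K 130 > Client B 90 > Client C 20.
Client M: +60 to 60 (cap) — 110 left.
Give Client N 70 to hit its cap of 70 — 40 left.
Only 40 left; Client K takes them to reach 40.
Total = 200×60 + 130×40 + 180×70 = 29800.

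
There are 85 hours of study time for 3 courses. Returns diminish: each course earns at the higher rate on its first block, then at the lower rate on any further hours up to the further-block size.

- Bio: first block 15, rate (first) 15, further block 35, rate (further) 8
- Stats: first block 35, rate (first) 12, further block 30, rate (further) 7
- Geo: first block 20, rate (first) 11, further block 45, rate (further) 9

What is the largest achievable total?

Rank every tier by rate: Bio/T1 15 > Stats/T1 12 > Geo/T1 11 > Geo/T2 9 > Bio/T2 8 > Stats/T2 7.
Fill Bio T1 block (15 at 15) — 70 left.
Stats T1 at 12: fill all 35 — 35 left.
Geo/T1 (11): +20 — 15 left.
Geo/T2: +15 of 45 at 9; pool empty.
Total = 15×15 + 12×35 + 11×20 + 9×15 = 1000.

1000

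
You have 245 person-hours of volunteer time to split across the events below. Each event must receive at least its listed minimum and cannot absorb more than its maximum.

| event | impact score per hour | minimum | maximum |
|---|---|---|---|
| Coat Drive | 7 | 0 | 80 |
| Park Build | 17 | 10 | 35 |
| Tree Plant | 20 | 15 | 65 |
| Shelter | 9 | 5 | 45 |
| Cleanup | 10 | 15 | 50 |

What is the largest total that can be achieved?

Meeting every minimum uses 0+10+15+5+15 = 45 person-hours, leaving 200.
Order the events by impact score per hour: Tree Plant 20 > Park Build 17 > Cleanup 10 > Shelter 9 > Coat Drive 7.
Tree Plant takes 50 more to reach its cap of 65 — 150 left.
Give Park Build 25 more to hit its cap of 35 — 125 left.
Give Cleanup 35 more to hit its cap of 50 — 90 left.
Shelter: +40 to 45 (cap) — 50 left.
Coat Drive has room for 80 more but only 50 remain, so it gets 50.
Total = 7×50 + 17×35 + 20×65 + 9×45 + 10×50 = 3150.

3150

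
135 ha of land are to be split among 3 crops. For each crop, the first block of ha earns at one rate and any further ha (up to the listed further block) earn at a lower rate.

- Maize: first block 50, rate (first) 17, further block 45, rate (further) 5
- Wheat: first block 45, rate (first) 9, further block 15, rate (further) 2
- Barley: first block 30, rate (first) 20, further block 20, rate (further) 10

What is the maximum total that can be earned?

Rank every tier by rate: Barley/T1 20 > Maize/T1 17 > Barley/T2 10 > Wheat/T1 9 > Maize/T2 5 > Wheat/T2 2.
Barley/T1 (20): +30 — 105 left.
Maize/T1 (17): +50 — 55 left.
Fill Barley T2 block (20 at 10) — 35 left.
Wheat T1 at 9: only 35 left, fill 35.
Total = 20×30 + 17×50 + 10×20 + 9×35 = 1965.

1965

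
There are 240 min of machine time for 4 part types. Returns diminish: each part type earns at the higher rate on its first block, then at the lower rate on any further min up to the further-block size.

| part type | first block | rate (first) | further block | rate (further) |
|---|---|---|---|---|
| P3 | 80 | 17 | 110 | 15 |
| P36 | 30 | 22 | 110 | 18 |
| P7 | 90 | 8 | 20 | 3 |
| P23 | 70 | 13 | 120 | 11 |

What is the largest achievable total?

Rank every tier by rate: P36/T1 22 > P36/T2 18 > P3/T1 17 > P3/T2 15 > P23/T1 13 > P23/T2 11 > P7/T1 8 > P7/T2 3.
P36/T1 (22): +30 ; 210 left.
Fill P36 T2 block (110 at 18) ; 100 left.
Fill P3 T1 block (80 at 17) ; 20 left.
P3/T2: +20 of 110 at 15; pool empty.
Total = 22×30 + 18×110 + 17×80 + 15×20 = 4300.

4300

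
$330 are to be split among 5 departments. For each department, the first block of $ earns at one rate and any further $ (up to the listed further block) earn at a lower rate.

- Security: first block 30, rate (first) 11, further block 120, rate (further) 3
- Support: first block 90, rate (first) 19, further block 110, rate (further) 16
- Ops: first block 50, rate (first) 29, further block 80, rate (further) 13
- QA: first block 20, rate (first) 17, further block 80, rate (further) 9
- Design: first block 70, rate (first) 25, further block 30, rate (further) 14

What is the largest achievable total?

Rank every tier by rate: Ops/tier1 29 > Design/tier1 25 > Support/tier1 19 > QA/tier1 17 > Support/tier2 16 > Design/tier2 14 > Ops/tier2 13 > Security/tier1 11 > QA/tier2 9 > Security/tier2 3.
Fill Ops tier1 block (50 at 29) — 280 left.
Design/tier1 (25): +70 — 210 left.
Fill Support tier1 block (90 at 19) — 120 left.
QA tier1 at 17: fill all 20 — 100 left.
100 remain; put them into Support tier2 at 16.
Total = 29×50 + 25×70 + 19×90 + 17×20 + 16×100 = 6850.

6850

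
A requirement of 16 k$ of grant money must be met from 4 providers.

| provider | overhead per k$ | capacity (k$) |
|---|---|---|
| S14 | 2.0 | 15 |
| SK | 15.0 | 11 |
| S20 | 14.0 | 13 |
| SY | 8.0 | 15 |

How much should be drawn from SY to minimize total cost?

Use providers in increasing cost order.
Take 15 from S14 at 2.0 ; need 1 more.
SY (8.0): take the remaining 1 ; done.
S20, SK: unused.

1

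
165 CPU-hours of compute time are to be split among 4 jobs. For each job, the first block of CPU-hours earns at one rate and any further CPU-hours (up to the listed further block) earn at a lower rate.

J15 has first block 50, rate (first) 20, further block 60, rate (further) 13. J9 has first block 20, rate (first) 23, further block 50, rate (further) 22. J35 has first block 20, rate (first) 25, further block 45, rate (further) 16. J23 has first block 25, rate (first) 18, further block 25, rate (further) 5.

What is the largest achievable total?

Order all 8 blocks by rate: J35/T1 25 > J9/T1 23 > J9/T2 22 > J15/T1 20 > J23/T1 18 > J35/T2 16 > J15/T2 13 > J23/T2 5.
J35 T1 at 25: fill all 20 → 145 left.
Fill J9 T1 block (20 at 23) → 125 left.
J9/T2 (22): +50 → 75 left.
J15 T1 at 20: fill all 50 → 25 left.
J23 T1 at 18: fill all 25 → 0 left.
Total = 25×20 + 23×20 + 22×50 + 20×50 + 18×25 = 3510.

3510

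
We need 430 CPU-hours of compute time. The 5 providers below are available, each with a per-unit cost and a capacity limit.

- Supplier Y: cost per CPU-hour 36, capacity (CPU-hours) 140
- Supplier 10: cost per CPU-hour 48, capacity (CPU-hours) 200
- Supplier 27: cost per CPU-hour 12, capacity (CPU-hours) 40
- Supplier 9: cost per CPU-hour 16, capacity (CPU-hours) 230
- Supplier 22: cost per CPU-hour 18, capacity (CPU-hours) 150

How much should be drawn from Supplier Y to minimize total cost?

10

Cheapest first:
Supplier 27 (12): use full 40 ; 390 CPU-hours to go.
Supplier 9 (16): use full 230 ; 160 CPU-hours to go.
Take 150 from Supplier 22 at 18 ; need 10 more.
Supplier Y at 36: take 10 of its 140 ; requirement met.
Supplier 10: unused.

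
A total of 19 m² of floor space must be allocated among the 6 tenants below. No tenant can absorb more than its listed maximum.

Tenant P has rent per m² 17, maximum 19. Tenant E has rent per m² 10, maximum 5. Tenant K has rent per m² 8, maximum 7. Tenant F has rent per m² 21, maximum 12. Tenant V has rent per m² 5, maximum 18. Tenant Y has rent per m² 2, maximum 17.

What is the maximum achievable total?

Rank by rent per m²: Tenant F 21 > Tenant P 17 > Tenant E 10 > Tenant K 8 > Tenant V 5 > Tenant Y 2.
Give Tenant F 12 to hit its cap of 12 — 7 left.
Tenant P has room for 19 but only 7 remain, so it gets 7.
Total = 17×7 + 21×12 = 371.

371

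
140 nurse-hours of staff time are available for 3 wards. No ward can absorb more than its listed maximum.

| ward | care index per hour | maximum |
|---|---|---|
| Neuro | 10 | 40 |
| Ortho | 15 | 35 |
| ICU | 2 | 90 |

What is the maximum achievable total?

1055

Rank by care index per hour: Ortho 15 > Neuro 10 > ICU 2.
Ortho takes 35 to reach its cap of 35 ; 105 left.
Neuro: +40 to 40 (cap) ; 65 left.
Only 65 left; ICU takes them to reach 65.
Total = 10×40 + 15×35 + 2×65 = 1055.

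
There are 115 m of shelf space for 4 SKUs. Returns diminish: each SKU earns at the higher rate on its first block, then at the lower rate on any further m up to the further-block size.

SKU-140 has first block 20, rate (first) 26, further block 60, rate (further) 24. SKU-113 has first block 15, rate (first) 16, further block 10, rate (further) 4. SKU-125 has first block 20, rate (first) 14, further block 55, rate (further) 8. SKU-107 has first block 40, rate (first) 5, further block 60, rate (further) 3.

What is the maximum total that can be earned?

Order all 8 blocks by rate: SKU-140/first 26 > SKU-140/second 24 > SKU-113/first 16 > SKU-125/first 14 > SKU-125/second 8 > SKU-107/first 5 > SKU-113/second 4 > SKU-107/second 3.
SKU-140/first (26): +20 ; 95 left.
Fill SKU-140 second block (60 at 24) ; 35 left.
Fill SKU-113 first block (15 at 16) ; 20 left.
SKU-125/first (14): +20 ; 0 left.
Total = 26×20 + 24×60 + 16×15 + 14×20 = 2480.

2480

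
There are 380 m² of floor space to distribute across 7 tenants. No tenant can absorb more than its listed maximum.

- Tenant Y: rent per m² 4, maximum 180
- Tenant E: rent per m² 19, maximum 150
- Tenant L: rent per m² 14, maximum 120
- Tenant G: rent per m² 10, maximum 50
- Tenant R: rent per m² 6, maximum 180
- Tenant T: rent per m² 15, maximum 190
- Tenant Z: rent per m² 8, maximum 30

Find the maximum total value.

Order the tenants by rent per m²: Tenant E 19 > Tenant T 15 > Tenant L 14 > Tenant G 10 > Tenant Z 8 > Tenant R 6 > Tenant Y 4.
Tenant E: +150 to 150 (cap) ; 230 left.
Tenant T takes 190 to reach its cap of 190 ; 40 left.
Tenant L: +40 (room for 120) → 40. Pool exhausted.
Total = 19×150 + 14×40 + 15×190 = 6260.

6260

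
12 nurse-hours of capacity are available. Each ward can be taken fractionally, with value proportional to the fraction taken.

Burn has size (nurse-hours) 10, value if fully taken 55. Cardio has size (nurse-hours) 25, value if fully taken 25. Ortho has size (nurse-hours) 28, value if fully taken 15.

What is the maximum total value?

57

Sort by value density: Burn 55/10≈5.5, Cardio 25/25≈1, Ortho 15/28≈0.536.
Take all of Burn (10 nurse-hours, value 55) ; 2 nurse-hours left.
Only 2 nurse-hours remain; take 2/25 of Cardio for value 25×2/25 = 2.
Total value = 57.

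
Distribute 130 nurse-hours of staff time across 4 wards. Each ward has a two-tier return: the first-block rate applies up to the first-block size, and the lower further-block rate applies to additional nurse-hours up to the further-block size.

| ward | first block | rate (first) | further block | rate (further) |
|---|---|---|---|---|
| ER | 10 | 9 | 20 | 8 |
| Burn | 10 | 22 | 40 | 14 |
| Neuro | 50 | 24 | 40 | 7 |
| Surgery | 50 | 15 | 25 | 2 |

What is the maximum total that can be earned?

Order all 8 blocks by rate: Neuro/T1 24 > Burn/T1 22 > Surgery/T1 15 > Burn/T2 14 > ER/T1 9 > ER/T2 8 > Neuro/T2 7 > Surgery/T2 2.
Fill Neuro T1 block (50 at 24) — 80 left.
Burn/T1 (22): +10 — 70 left.
Surgery/T1 (15): +50 — 20 left.
20 remain; put them into Burn T2 at 14.
Total = 24×50 + 22×10 + 15×50 + 14×20 = 2450.

2450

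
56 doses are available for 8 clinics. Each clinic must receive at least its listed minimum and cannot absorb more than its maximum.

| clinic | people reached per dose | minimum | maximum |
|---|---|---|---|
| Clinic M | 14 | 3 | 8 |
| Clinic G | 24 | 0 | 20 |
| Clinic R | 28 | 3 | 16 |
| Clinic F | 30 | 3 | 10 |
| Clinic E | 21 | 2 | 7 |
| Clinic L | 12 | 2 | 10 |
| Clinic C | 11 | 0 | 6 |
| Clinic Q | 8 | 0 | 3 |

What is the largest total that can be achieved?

Meeting every minimum uses 3+0+3+3+2+2+0+0 = 13 doses, leaving 43.
Order the clinics by people reached per dose: Clinic F 30 > Clinic R 28 > Clinic G 24 > Clinic E 21 > Clinic M 14 > Clinic L 12 > Clinic C 11 > Clinic Q 8.
Clinic F: +7 to 10 (cap) — 36 left.
Give Clinic R 13 more to hit its cap of 16 — 23 left.
Give Clinic G 20 more to hit its cap of 20 — 3 left.
Clinic E has room for 5 more but only 3 remain, so it gets 5.
Total = 14×3 + 24×20 + 28×16 + 30×10 + 21×5 + 12×2 = 1399.

1399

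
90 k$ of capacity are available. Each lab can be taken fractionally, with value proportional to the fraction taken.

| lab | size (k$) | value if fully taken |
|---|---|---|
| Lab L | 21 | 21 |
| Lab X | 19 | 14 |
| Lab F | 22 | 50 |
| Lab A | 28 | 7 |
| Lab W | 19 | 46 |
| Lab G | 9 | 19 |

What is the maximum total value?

Sort by value density: Lab W 46/19≈2.42, Lab F 50/22≈2.27, Lab G 19/9≈2.11, Lab L 21/21≈1, Lab X 14/19≈0.737, Lab A 7/28≈0.25.
Take all of Lab W (19 k$, value 46) → 71 k$ left.
Take all of Lab F (22 k$, value 50) → 49 k$ left.
All 9 k$ of Lab G fit (value 19) → 40 remain.
Lab L: take in full, 21 k$ for value 21 → 19 left.
Take all of Lab X (19 k$, value 14) → 0 k$ left.
Total value = 150.

150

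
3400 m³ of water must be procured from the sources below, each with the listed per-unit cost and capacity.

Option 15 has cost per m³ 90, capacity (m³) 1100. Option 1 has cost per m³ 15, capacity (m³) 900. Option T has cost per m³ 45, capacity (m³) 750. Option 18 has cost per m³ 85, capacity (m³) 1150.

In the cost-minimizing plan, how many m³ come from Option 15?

Use sources in increasing cost order.
Take 900 from Option 1 at 15 ; need 2500 more.
Option T at 45: take all 750 m³ ; 1750 still needed.
Option 18 at 85: take all 1150 m³ ; 600 still needed.
Take 600 from Option 15 at 90 to finish.

600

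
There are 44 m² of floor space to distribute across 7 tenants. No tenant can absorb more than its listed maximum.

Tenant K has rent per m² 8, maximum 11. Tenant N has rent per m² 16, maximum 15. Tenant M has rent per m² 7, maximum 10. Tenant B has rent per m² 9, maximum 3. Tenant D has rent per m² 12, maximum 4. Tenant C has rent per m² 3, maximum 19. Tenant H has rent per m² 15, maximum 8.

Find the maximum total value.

544

Highest rent per m² first: Tenant N 16 > Tenant H 15 > Tenant D 12 > Tenant B 9 > Tenant K 8 > Tenant M 7 > Tenant C 3.
Give Tenant N 15 to hit its cap of 15 → 29 left.
Tenant H: +8 to 8 (cap) → 21 left.
Tenant D takes 4 to reach its cap of 4 → 17 left.
Give Tenant B 3 to hit its cap of 3 → 14 left.
Tenant K takes 11 to reach its cap of 11 → 3 left.
Tenant M: +3 (room for 10) → 3. Pool exhausted.
Total = 8×11 + 16×15 + 7×3 + 9×3 + 12×4 + 15×8 = 544.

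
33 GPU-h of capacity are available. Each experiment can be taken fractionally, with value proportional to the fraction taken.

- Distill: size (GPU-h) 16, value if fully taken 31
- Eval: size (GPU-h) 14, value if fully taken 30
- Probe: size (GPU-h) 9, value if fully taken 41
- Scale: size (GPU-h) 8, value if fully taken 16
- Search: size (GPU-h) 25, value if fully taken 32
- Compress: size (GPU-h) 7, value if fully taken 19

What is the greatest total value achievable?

96

Sort by value density: Probe 41/9≈4.56, Compress 19/7≈2.71, Eval 30/14≈2.14, Scale 16/8≈2, Distill 31/16≈1.94, Search 32/25≈1.28.
All 9 GPU-h of Probe fit (value 41) → 24 remain.
Compress: take in full, 7 GPU-h for value 19 → 17 left.
Eval: take in full, 14 GPU-h for value 30 → 3 left.
Fill the last 3 GPU-h with part of Scale: 3/8 of it earns 6.
Total value = 96.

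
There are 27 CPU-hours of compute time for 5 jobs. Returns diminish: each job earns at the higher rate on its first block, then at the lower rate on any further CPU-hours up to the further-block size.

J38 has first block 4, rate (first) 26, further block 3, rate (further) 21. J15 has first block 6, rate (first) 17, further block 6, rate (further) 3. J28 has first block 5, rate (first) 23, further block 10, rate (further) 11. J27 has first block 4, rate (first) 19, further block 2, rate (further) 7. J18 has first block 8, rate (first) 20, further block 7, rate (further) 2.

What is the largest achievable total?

Treat each block as its own option and order by rate: J38/first 26 > J28/first 23 > J38/second 21 > J18/first 20 > J27/first 19 > J15/first 17 > J28/second 11 > J27/second 7 > J15/second 3 > J18/second 2.
J38 first at 26: fill all 4 ; 23 left.
J28/first (23): +5 ; 18 left.
J38/second (21): +3 ; 15 left.
Fill J18 first block (8 at 20) ; 7 left.
J27 first at 19: fill all 4 ; 3 left.
J15/first: +3 of 6 at 17; pool empty.
Total = 26×4 + 23×5 + 21×3 + 20×8 + 19×4 + 17×3 = 569.

569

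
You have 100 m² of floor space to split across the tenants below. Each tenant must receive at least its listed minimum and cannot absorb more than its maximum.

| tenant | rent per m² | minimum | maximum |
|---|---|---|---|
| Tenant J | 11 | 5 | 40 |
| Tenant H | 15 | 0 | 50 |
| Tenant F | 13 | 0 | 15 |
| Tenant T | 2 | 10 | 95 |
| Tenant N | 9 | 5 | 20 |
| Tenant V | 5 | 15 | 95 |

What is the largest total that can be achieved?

1140

Meeting every minimum uses 5+0+0+10+5+15 = 35 m², leaving 65.
Rank by rent per m²: Tenant H 15 > Tenant F 13 > Tenant J 11 > Tenant N 9 > Tenant V 5 > Tenant T 2.
Tenant H takes 50 more to reach its cap of 50 → 15 left.
Tenant F: +15 to 15 (cap) → 0 left.
Total = 11×5 + 15×50 + 13×15 + 2×10 + 9×5 + 5×15 = 1140.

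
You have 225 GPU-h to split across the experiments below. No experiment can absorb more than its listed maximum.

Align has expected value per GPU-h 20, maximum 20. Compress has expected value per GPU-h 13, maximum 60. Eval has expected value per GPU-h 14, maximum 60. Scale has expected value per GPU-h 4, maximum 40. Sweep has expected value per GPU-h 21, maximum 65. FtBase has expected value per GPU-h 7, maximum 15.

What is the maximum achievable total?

3510

Highest expected value per GPU-h first: Sweep 21 > Align 20 > Eval 14 > Compress 13 > FtBase 7 > Scale 4.
Sweep: +65 to 65 (cap) — 160 left.
Align: +20 to 20 (cap) — 140 left.
Eval takes 60 to reach its cap of 60 — 80 left.
Compress: +60 to 60 (cap) — 20 left.
Give FtBase 15 to hit its cap of 15 — 5 left.
Only 5 left; Scale takes them to reach 5.
Total = 20×20 + 13×60 + 14×60 + 4×5 + 21×65 + 7×15 = 3510.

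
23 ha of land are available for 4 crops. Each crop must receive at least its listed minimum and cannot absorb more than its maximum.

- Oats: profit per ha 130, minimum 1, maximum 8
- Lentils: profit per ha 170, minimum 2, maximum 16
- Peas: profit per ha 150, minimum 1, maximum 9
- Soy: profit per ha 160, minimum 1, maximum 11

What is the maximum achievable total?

Meeting every minimum uses 1+2+1+1 = 5 ha, leaving 18.
Rank by profit per ha: Lentils 170 > Soy 160 > Peas 150 > Oats 130.
Lentils: +14 to 16 (cap) — 4 left.
Only 4 left; Soy takes them to reach 5.
Total = 130×1 + 170×16 + 150×1 + 160×5 = 3800.

3800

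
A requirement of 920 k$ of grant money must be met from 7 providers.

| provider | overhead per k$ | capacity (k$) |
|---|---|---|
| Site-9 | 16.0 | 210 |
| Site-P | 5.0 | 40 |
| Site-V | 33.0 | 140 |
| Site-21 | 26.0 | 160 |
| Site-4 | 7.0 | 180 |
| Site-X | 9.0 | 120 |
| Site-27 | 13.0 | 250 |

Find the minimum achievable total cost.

12270

Fill from the cheapest provider first.
Site-P at 5.0: take all 40 k$ ; 880 still needed.
Site-4 at 7.0: take all 180 k$ ; 700 still needed.
Site-X at 9.0: take all 120 k$ ; 580 still needed.
Take 250 from Site-27 at 13.0 ; need 330 more.
Take 210 from Site-9 at 16.0 ; need 120 more.
Site-21 at 26.0: take 120 of its 160 ; requirement met.
Site-V: unused.
Cost = 40×5.0 + 180×7.0 + 120×9.0 + 250×13.0 + 210×16.0 + 120×26.0 = 12270.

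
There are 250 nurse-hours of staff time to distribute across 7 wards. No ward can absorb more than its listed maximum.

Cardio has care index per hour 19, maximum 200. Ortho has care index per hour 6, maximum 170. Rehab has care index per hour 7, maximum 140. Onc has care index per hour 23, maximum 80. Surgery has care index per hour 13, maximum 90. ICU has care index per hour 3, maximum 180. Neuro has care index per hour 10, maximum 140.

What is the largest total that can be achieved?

5070

Highest care index per hour first: Onc 23 > Cardio 19 > Surgery 13 > Neuro 10 > Rehab 7 > Ortho 6 > ICU 3.
Give Onc 80 to hit its cap of 80 → 170 left.
Cardio: +170 (room for 200) → 170. Pool exhausted.
Total = 19×170 + 23×80 = 5070.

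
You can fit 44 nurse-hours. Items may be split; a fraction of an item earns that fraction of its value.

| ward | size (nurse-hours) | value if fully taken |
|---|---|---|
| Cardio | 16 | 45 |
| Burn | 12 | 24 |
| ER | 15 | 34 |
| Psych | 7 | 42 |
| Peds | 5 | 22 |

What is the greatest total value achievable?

Sort by value density: Psych 42/7≈6, Peds 22/5≈4.4, Cardio 45/16≈2.81, ER 34/15≈2.27, Burn 24/12≈2.
Take all of Psych (7 nurse-hours, value 42) ; 37 nurse-hours left.
Take all of Peds (5 nurse-hours, value 22) ; 32 nurse-hours left.
Take all of Cardio (16 nurse-hours, value 45) ; 16 nurse-hours left.
All 15 nurse-hours of ER fit (value 34) ; 1 remain.
Only 1 nurse-hours remain; take 1/12 of Burn for value 24×1/12 = 2.
Total value = 145.

145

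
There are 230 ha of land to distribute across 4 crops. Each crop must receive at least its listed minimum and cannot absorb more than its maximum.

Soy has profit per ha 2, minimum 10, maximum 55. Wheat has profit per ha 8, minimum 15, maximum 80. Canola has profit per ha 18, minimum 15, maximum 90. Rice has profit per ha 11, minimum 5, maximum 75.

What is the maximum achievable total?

Meeting every minimum uses 10+15+15+5 = 45 ha, leaving 185.
Order the crops by profit per ha: Canola 18 > Rice 11 > Wheat 8 > Soy 2.
Give Canola 75 more to hit its cap of 90 → 110 left.
Rice takes 70 more to reach its cap of 75 → 40 left.
Wheat: +40 (room for 65) → 55. Pool exhausted.
Total = 2×10 + 8×55 + 18×90 + 11×75 = 2905.

2905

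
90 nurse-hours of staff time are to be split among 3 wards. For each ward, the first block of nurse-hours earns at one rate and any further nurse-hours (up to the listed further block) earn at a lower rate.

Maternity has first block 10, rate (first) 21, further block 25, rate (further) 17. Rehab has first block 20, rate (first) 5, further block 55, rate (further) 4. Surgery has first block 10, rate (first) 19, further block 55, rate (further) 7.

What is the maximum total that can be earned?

1140

Order all 6 blocks by rate: Maternity/tier1 21 > Surgery/tier1 19 > Maternity/tier2 17 > Surgery/tier2 7 > Rehab/tier1 5 > Rehab/tier2 4.
Fill Maternity tier1 block (10 at 21) — 80 left.
Fill Surgery tier1 block (10 at 19) — 70 left.
Maternity tier2 at 17: fill all 25 — 45 left.
Surgery tier2 at 7: only 45 left, fill 45.
Total = 21×10 + 19×10 + 17×25 + 7×45 = 1140.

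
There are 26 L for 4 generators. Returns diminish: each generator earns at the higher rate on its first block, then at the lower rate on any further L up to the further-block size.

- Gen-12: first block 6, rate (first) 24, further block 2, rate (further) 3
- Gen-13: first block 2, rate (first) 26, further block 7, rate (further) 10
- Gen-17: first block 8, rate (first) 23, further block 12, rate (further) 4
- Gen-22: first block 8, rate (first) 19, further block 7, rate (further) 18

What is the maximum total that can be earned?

Order all 8 blocks by rate: Gen-13/tier1 26 > Gen-12/tier1 24 > Gen-17/tier1 23 > Gen-22/tier1 19 > Gen-22/tier2 18 > Gen-13/tier2 10 > Gen-17/tier2 4 > Gen-12/tier2 3.
Gen-13 tier1 at 26: fill all 2 ; 24 left.
Gen-12/tier1 (24): +6 ; 18 left.
Fill Gen-17 tier1 block (8 at 23) ; 10 left.
Fill Gen-22 tier1 block (8 at 19) ; 2 left.
Gen-22 tier2 at 18: only 2 left, fill 2.
Total = 26×2 + 24×6 + 23×8 + 19×8 + 18×2 = 568.

568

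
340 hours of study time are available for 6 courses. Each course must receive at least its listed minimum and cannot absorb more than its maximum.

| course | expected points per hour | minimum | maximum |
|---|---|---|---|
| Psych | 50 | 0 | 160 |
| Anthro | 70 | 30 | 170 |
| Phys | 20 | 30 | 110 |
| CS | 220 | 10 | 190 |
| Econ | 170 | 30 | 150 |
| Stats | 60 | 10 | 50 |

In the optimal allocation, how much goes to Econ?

Meeting every minimum uses 0+30+30+10+30+10 = 110 hours, leaving 230.
Rank by expected points per hour: CS 220 > Econ 170 > Anthro 70 > Stats 60 > Psych 50 > Phys 20.
CS: +180 to 190 (cap) — 50 left.
Only 50 left; Econ takes them to reach 80.

80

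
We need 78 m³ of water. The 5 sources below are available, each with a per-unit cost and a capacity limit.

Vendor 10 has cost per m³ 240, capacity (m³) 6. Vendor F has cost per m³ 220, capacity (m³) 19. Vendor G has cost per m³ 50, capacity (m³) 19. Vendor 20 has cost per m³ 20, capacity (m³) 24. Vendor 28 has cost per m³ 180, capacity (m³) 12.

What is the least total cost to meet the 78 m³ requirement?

8730

Fill from the cheapest source first.
Take 24 from Vendor 20 at 20 — need 54 more.
Take 19 from Vendor G at 50 — need 35 more.
Vendor 28 (180): use full 12 — 23 m³ to go.
Vendor F at 220: take all 19 m³ — 4 still needed.
Vendor 10 at 240: take 4 of its 6 — requirement met.
Cost = 24×20 + 19×50 + 12×180 + 19×220 + 4×240 = 8730.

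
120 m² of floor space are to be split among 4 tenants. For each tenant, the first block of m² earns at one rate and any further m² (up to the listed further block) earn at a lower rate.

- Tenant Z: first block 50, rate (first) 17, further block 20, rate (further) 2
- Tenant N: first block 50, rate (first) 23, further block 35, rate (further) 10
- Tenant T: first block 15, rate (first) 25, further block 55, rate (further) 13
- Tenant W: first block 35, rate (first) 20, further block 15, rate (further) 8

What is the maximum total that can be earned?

Order all 8 blocks by rate: Tenant T/tier1 25 > Tenant N/tier1 23 > Tenant W/tier1 20 > Tenant Z/tier1 17 > Tenant T/tier2 13 > Tenant N/tier2 10 > Tenant W/tier2 8 > Tenant Z/tier2 2.
Tenant T/tier1 (25): +15 → 105 left.
Tenant N tier1 at 23: fill all 50 → 55 left.
Fill Tenant W tier1 block (35 at 20) → 20 left.
Tenant Z/tier1: +20 of 50 at 17; pool empty.
Total = 25×15 + 23×50 + 20×35 + 17×20 = 2565.

2565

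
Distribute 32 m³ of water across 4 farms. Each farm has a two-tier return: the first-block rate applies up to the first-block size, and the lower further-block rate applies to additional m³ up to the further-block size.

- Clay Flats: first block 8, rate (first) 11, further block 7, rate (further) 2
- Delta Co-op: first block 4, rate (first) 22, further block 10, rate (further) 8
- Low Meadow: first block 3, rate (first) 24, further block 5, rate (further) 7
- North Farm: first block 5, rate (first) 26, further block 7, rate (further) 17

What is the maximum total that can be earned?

537

Order all 8 blocks by rate: North Farm/T1 26 > Low Meadow/T1 24 > Delta Co-op/T1 22 > North Farm/T2 17 > Clay Flats/T1 11 > Delta Co-op/T2 8 > Low Meadow/T2 7 > Clay Flats/T2 2.
Fill North Farm T1 block (5 at 26) ; 27 left.
Low Meadow T1 at 24: fill all 3 ; 24 left.
Fill Delta Co-op T1 block (4 at 22) ; 20 left.
North Farm/T2 (17): +7 ; 13 left.
Clay Flats/T1 (11): +8 ; 5 left.
Delta Co-op T2 at 8: only 5 left, fill 5.
Total = 26×5 + 24×3 + 22×4 + 17×7 + 11×8 + 8×5 = 537.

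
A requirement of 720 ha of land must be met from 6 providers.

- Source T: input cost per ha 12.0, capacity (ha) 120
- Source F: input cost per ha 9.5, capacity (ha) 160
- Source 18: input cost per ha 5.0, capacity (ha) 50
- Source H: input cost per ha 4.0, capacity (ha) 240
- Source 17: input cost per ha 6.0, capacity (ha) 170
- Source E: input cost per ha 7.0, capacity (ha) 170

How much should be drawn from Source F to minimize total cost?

Fill from the cheapest provider first.
Source H (4.0): use full 240 → 480 ha to go.
Source 18 (5.0): use full 50 → 430 ha to go.
Take 170 from Source 17 at 6.0 → need 260 more.
Source E at 7.0: take all 170 ha → 90 still needed.
Source F at 9.5: take 90 of its 160 → requirement met.
Source T: unused.

90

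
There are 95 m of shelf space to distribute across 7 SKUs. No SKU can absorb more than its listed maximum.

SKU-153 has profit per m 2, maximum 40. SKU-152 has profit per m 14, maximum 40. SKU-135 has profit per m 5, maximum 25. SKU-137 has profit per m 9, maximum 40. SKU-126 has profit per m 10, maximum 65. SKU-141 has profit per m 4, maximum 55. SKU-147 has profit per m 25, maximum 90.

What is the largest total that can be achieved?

Order the SKUs by profit per m: SKU-147 25 > SKU-152 14 > SKU-126 10 > SKU-137 9 > SKU-135 5 > SKU-141 4 > SKU-153 2.
SKU-147: +90 to 90 (cap) ; 5 left.
Only 5 left; SKU-152 takes them to reach 5.
Total = 14×5 + 25×90 = 2320.

2320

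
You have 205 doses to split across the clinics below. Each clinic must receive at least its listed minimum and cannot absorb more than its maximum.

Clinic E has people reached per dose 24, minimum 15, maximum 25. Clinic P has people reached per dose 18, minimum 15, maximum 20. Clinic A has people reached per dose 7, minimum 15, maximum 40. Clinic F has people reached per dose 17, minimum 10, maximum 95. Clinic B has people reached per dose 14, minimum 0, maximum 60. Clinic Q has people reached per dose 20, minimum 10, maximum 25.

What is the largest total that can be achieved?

Meeting every minimum uses 15+15+15+10+0+10 = 65 doses, leaving 140.
Rank by people reached per dose: Clinic E 24 > Clinic Q 20 > Clinic P 18 > Clinic F 17 > Clinic B 14 > Clinic A 7.
Give Clinic E 10 more to hit its cap of 25 — 130 left.
Clinic Q takes 15 more to reach its cap of 25 — 115 left.
Clinic P takes 5 more to reach its cap of 20 — 110 left.
Clinic F takes 85 more to reach its cap of 95 — 25 left.
Only 25 left; Clinic B takes them to reach 25.
Total = 24×25 + 18×20 + 7×15 + 17×95 + 14×25 + 20×25 = 3530.

3530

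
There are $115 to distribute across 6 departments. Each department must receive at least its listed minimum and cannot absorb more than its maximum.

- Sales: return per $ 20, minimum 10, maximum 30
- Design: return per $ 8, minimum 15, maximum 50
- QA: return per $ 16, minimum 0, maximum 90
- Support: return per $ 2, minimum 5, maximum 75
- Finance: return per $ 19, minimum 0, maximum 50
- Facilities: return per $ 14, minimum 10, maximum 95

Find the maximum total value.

1900

Meeting every minimum uses 10+15+0+5+0+10 = 40 $, leaving 75.
Rank by return per $: Sales 20 > Finance 19 > QA 16 > Facilities 14 > Design 8 > Support 2.
Sales takes 20 more to reach its cap of 30 → 55 left.
Give Finance 50 more to hit its cap of 50 → 5 left.
QA has room for 90 more but only 5 remain, so it gets 5.
Total = 20×30 + 8×15 + 16×5 + 2×5 + 19×50 + 14×10 = 1900.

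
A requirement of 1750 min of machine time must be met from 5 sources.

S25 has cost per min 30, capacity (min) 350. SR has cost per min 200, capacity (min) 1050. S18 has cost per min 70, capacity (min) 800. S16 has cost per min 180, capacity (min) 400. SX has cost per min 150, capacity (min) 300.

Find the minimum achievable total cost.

165500

Use sources in increasing cost order.
S25 (30): use full 350 ; 1400 min to go.
S18 (70): use full 800 ; 600 min to go.
Take 300 from SX at 150 ; need 300 more.
S16 at 180: take 300 of its 400 ; requirement met.
SR: unused.
Cost = 350×30 + 800×70 + 300×150 + 300×180 = 165500.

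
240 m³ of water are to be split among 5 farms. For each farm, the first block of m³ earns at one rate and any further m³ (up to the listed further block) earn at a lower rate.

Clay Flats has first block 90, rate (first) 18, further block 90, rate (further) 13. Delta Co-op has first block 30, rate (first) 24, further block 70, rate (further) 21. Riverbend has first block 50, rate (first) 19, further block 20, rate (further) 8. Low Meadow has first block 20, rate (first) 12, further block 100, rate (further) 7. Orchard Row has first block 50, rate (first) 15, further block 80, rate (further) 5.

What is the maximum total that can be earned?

Rank every tier by rate: Delta Co-op/tier1 24 > Delta Co-op/tier2 21 > Riverbend/tier1 19 > Clay Flats/tier1 18 > Orchard Row/tier1 15 > Clay Flats/tier2 13 > Low Meadow/tier1 12 > Riverbend/tier2 8 > Low Meadow/tier2 7 > Orchard Row/tier2 5.
Delta Co-op tier1 at 24: fill all 30 ; 210 left.
Fill Delta Co-op tier2 block (70 at 21) ; 140 left.
Riverbend tier1 at 19: fill all 50 ; 90 left.
Fill Clay Flats tier1 block (90 at 18) ; 0 left.
Total = 24×30 + 21×70 + 19×50 + 18×90 = 4760.

4760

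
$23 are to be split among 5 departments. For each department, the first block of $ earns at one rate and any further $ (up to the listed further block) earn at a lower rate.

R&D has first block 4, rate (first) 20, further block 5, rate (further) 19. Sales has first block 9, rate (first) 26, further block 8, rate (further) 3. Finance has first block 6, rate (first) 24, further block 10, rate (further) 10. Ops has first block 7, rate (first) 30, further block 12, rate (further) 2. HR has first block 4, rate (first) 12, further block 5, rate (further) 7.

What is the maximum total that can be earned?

Order all 10 blocks by rate: Ops/first 30 > Sales/first 26 > Finance/first 24 > R&D/first 20 > R&D/second 19 > HR/first 12 > Finance/second 10 > HR/second 7 > Sales/second 3 > Ops/second 2.
Ops/first (30): +7 → 16 left.
Sales/first (26): +9 → 7 left.
Fill Finance first block (6 at 24) → 1 left.
1 remain; put them into R&D first at 20.
Total = 30×7 + 26×9 + 24×6 + 20×1 = 608.

608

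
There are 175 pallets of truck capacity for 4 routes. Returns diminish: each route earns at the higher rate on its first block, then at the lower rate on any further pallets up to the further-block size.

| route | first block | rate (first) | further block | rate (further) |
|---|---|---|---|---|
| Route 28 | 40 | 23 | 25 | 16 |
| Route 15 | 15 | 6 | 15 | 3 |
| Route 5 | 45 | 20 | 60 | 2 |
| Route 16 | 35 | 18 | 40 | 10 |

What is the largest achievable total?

Order all 8 blocks by rate: Route 28/T1 23 > Route 5/T1 20 > Route 16/T1 18 > Route 28/T2 16 > Route 16/T2 10 > Route 15/T1 6 > Route 15/T2 3 > Route 5/T2 2.
Route 28 T1 at 23: fill all 40 → 135 left.
Route 5/T1 (20): +45 → 90 left.
Fill Route 16 T1 block (35 at 18) → 55 left.
Route 28/T2 (16): +25 → 30 left.
30 remain; put them into Route 16 T2 at 10.
Total = 23×40 + 20×45 + 18×35 + 16×25 + 10×30 = 3150.

3150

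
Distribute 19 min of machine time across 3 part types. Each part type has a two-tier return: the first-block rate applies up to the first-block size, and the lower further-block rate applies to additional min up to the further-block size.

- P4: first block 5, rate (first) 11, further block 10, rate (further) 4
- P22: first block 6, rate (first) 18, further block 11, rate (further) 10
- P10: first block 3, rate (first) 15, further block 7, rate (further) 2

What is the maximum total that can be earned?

258

Order all 6 blocks by rate: P22/T1 18 > P10/T1 15 > P4/T1 11 > P22/T2 10 > P4/T2 4 > P10/T2 2.
P22/T1 (18): +6 — 13 left.
Fill P10 T1 block (3 at 15) — 10 left.
P4/T1 (11): +5 — 5 left.
P22 T2 at 10: only 5 left, fill 5.
Total = 18×6 + 15×3 + 11×5 + 10×5 = 258.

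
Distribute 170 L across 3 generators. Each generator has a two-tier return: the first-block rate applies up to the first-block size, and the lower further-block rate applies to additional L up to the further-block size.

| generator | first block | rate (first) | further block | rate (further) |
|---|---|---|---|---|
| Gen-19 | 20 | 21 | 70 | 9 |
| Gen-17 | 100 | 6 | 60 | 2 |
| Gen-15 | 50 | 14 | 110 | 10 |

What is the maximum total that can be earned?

2120

Treat each block as its own option and order by rate: Gen-19/T1 21 > Gen-15/T1 14 > Gen-15/T2 10 > Gen-19/T2 9 > Gen-17/T1 6 > Gen-17/T2 2.
Fill Gen-19 T1 block (20 at 21) ; 150 left.
Fill Gen-15 T1 block (50 at 14) ; 100 left.
Gen-15/T2: +100 of 110 at 10; pool empty.
Total = 21×20 + 14×50 + 10×100 = 2120.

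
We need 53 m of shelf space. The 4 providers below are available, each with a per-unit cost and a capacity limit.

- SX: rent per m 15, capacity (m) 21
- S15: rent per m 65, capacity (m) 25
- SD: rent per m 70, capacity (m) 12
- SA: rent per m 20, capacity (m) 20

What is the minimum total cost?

Use providers in increasing cost order.
SX (15): use full 21 → 32 m to go.
Take 20 from SA at 20 → need 12 more.
S15 (65): take the remaining 12 → done.
SD: unused.
Cost = 21×15 + 20×20 + 12×65 = 1495.

1495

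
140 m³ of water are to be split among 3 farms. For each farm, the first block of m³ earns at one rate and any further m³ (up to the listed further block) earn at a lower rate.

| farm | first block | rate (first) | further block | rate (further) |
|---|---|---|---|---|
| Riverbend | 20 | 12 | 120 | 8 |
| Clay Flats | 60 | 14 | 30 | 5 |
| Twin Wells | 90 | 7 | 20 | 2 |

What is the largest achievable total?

1560

Rank every tier by rate: Clay Flats/T1 14 > Riverbend/T1 12 > Riverbend/T2 8 > Twin Wells/T1 7 > Clay Flats/T2 5 > Twin Wells/T2 2.
Clay Flats/T1 (14): +60 → 80 left.
Riverbend/T1 (12): +20 → 60 left.
60 remain; put them into Riverbend T2 at 8.
Total = 14×60 + 12×20 + 8×60 = 1560.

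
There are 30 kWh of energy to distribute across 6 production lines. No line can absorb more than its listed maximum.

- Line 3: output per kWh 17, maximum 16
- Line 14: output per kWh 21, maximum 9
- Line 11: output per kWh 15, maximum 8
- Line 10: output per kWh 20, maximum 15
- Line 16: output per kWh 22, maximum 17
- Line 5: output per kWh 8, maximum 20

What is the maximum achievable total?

643

Highest output per kWh first: Line 16 22 > Line 14 21 > Line 10 20 > Line 3 17 > Line 11 15 > Line 5 8.
Give Line 16 17 to hit its cap of 17 — 13 left.
Line 14: +9 to 9 (cap) — 4 left.
Line 10: +4 (room for 15) → 4. Pool exhausted.
Total = 21×9 + 20×4 + 22×17 = 643.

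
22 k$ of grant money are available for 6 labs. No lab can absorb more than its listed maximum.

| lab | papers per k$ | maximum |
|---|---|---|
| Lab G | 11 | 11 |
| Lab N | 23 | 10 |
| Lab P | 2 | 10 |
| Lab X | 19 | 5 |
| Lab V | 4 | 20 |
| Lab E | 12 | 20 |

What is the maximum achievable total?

Highest papers per k$ first: Lab N 23 > Lab X 19 > Lab E 12 > Lab G 11 > Lab V 4 > Lab P 2.
Lab N takes 10 to reach its cap of 10 ; 12 left.
Lab X: +5 to 5 (cap) ; 7 left.
Lab E: +7 (room for 20) → 7. Pool exhausted.
Total = 23×10 + 19×5 + 12×7 = 409.

409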